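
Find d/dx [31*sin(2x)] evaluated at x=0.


Apply the chain rule to differentiate 31*sin(2x):
d/dx [31*sin(2x)]
= 31 * cos(2x) * d/dx(2x)
= 31 * 2 * cos(2x)
= 62 * cos(2x)
Evaluate at x = 0:
= 62 * cos(0)
= 62 * 1
= 62

62


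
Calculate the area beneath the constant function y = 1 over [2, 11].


The area under a constant function y = 1 is a rectangle.
Width = 11 - 2 = 9
Height = 1
Area = width * height
= 9 * 1
= 9

9


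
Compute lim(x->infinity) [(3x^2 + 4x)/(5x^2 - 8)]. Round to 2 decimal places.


For limits at infinity with equal-degree polynomials,
we compare leading coefficients.
Numerator leading term: 3x^2
Denominator leading term: 5x^2
Divide both by x^2:
lim = (3 + 4/x) / (5 - 8/x^2)
As x -> infinity, the 1/x and 1/x^2 terms vanish:
= 3/5 = 0.60

0.60


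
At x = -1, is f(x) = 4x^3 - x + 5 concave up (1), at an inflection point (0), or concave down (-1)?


Concavity is determined by the sign of f''(x).
f(x) = 4x^3 - x + 5
f'(x) = 12x^2 - 1
f''(x) = 24x
f''(-1) = 24 * (-1) + 0
= -24 + 0
= -24
Since f''(-1) < 0, the function is concave down (-1)

-1


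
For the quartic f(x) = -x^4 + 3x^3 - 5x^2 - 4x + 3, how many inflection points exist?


Inflection points occur where f''(x) = 0 and concavity changes.
f(x) = -x^4 + 3x^3 - 5x^2 - 4x + 3
f'(x) = -4x^3 + 9x^2 - 10x - 4
f''(x) = -12x^2 + 18x - 10
This is a quadratic in x. Use the discriminant to count real roots.
Discriminant = (18)^2 - 4 * (-12) * (-10)
= 324 - 480
= -156
Since discriminant < 0, f''(x) = 0 has no real solutions.
Number of inflection points: 0

0


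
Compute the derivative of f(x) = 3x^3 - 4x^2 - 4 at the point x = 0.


Differentiate f(x) = 3x^3 - 4x^2 - 4 term by term:
f'(x) = 9x^2 - 8x
Substitute x = 0:
f'(0) = 9 * 0^2 - 8 * 0 + 0
= 0 + 0 + 0
= 0

0


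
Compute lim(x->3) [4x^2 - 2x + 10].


Since polynomials are continuous, we use direct substitution.
lim(x->3) of 4x^2 - 2x + 10
= 4 * 3^2 - 2 * 3 + 10
= 36 - 6 + 10
= 40

40


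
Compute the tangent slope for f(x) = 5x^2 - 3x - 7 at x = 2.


The slope of the tangent line equals f'(x) at the point.
f(x) = 5x^2 - 3x - 7
f'(x) = 10x - 3
At x = 2:
f'(2) = 10 * 2 - 3
= 20 - 3
= 17

17


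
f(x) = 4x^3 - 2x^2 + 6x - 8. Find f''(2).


First derivative:
f'(x) = 12x^2 - 4x + 6
Second derivative:
f''(x) = 24x - 4
Substitute x = 2:
f''(2) = 24 * 2 - 4
= 48 - 4
= 44

44


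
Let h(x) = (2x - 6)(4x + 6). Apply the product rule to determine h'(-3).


Let u(x) = 2x - 6 and v(x) = 4x + 6
u'(x) = 2
v'(x) = 4
Product rule: h'(x) = u'(x)*v(x) + u(x)*v'(x)
= 2 * (4x + 6) + (2x - 6) * 4
At x = -3:
u(-3) = 2 * (-3) - 6 = -12
v(-3) = 4 * (-3) + 6 = -6
h'(-3) = 2 * (-6) + (-12) * 4
= -12 - 48
= -60

-60


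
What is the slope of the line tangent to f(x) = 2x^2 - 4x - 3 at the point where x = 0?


The slope of the tangent line equals f'(x) at the point.
f(x) = 2x^2 - 4x - 3
f'(x) = 4x - 4
At x = 0:
f'(0) = 4 * 0 - 4
= 0 - 4
= -4

-4


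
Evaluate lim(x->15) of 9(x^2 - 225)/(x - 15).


Direct substitution gives 0/0, so we factor the numerator.
Factor: 9(x^2 - 225) = 9 * (x - 15)(x + 15)
Cancel the common factor (x - 15):
9(x^2 - 225)/(x - 15) = 9 * (x + 15)
Now substitute x = 15:
= 9 * (15 + 15) = 270

270


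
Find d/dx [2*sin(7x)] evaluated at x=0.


Apply the chain rule to differentiate 2*sin(7x):
d/dx [2*sin(7x)]
= 2 * cos(7x) * d/dx(7x)
= 2 * 7 * cos(7x)
= 14 * cos(7x)
Evaluate at x = 0:
= 14 * cos(0)
= 14 * 1
= 14

14


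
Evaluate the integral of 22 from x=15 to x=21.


The integral of a constant k over [a, b] equals k * (b - a).
integral from 15 to 21 of 22 dx
= 22 * (21 - 15)
= 22 * 6
= 132

132


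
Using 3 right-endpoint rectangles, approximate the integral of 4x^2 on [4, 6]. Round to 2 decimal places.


Right Riemann sum uses right endpoints of each subinterval.
Interval: [4, 6], n = 3
dx = (6 - 4) / 3 = 2/3
Right endpoints: [14/3, 16/3, 6]
f values: [784/9, 1024/9, 144]
Sum = dx * (sum of f values)
= 2/3 * 3104/9
= 6208/27 ≈ 229.93

229.93


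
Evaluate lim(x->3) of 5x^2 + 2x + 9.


Since polynomials are continuous, we use direct substitution.
lim(x->3) of 5x^2 + 2x + 9
= 5 * 3^2 + 2 * 3 + 9
= 45 + 6 + 9
= 60

60


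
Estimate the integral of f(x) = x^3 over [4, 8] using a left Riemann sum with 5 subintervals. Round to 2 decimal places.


Left Riemann sum uses left endpoints of each subinterval.
Interval: [4, 8], n = 5
dx = (8 - 4) / 5 = 4/5
Left endpoints: [4, 24/5, 28/5, 32/5, 36/5]
f values: [64, 13824/125, 21952/125, 32768/125, 46656/125]
Sum = dx * (sum of f values)
= 4/5 * 4928/5
= 19712/25 = 788.48

788.48


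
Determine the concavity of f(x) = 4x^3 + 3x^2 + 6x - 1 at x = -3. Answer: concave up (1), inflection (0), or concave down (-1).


Concavity is determined by the sign of f''(x).
f(x) = 4x^3 + 3x^2 + 6x - 1
f'(x) = 12x^2 + 6x + 6
f''(x) = 24x + 6
f''(-3) = 24 * (-3) + 6
= -72 + 6
= -66
Since f''(-3) < 0, the function is concave down (-1)

-1


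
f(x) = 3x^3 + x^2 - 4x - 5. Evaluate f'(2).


Differentiate f(x) = 3x^3 + x^2 - 4x - 5 term by term:
f'(x) = 9x^2 + 2x - 4
Substitute x = 2:
f'(2) = 9 * 2^2 + 2 * 2 - 4
= 36 + 4 - 4
= 36

36


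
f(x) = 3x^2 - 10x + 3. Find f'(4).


Differentiate term by term using power and sum rules:
f(x) = 3x^2 - 10x + 3
f'(x) = 6x - 10
Substitute x = 4:
f'(4) = 6 * 4 - 10
= 24 - 10
= 14

14


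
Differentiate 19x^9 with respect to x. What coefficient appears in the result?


We apply the power rule: d/dx [ax^n] = a*n * x^(n-1)
d/dx [19x^9]
= 19 * 9 * x^(9-1)
= 171x^8
The coefficient is 171

171


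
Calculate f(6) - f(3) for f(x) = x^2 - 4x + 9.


Net change = f(b) - f(a)
f(x) = x^2 - 4x + 9
Compute f(6):
f(6) = 1 * 6^2 - 4 * 6 + 9
= 36 - 24 + 9
= 21
Compute f(3):
f(3) = 1 * 3^2 - 4 * 3 + 9
= 9 - 12 + 9
= 6
Net change = 21 - 6 = 15

15


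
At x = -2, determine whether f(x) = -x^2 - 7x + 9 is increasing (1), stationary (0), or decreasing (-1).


Compute f'(x) to determine behavior:
f'(x) = -2x - 7
f'(-2) = -2 * (-2) - 7
= 4 - 7
= -3
Since f'(-2) < 0, the function is decreasing (-1)

-1


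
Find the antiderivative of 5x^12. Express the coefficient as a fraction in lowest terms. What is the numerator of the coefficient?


Apply the power rule for integration:
integral of ax^n dx = a/(n+1) * x^(n+1) + C
integral of 5x^12 dx
= 5/13 * x^13 + C
The coefficient in lowest terms is 5/13, and its numerator is 5

5


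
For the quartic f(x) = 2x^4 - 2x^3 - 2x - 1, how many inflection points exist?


Inflection points occur where f''(x) = 0 and concavity changes.
f(x) = 2x^4 - 2x^3 - 2x - 1
f'(x) = 8x^3 - 6x^2 - 2
f''(x) = 24x^2 - 12x
This is a quadratic in x. Use the discriminant to count real roots.
Discriminant = (-12)^2 - 4 * 24 * 0
= 144 - 0
= 144
Since discriminant > 0, f''(x) = 0 has 2 distinct real solutions.
A quadratic with two distinct real roots changes sign at each root, so concavity changes at both.
Number of inflection points: 2

2


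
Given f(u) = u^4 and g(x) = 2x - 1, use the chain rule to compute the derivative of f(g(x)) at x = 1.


Using the chain rule: (f(g(x)))' = f'(g(x)) * g'(x)
First, find g(1):
g(1) = 2 * 1 - 1 = 1
Next, f'(u) = 4u^3
And g'(x) = 2
So f'(g(1)) * g'(1)
= 4 * 1^3 * 2
= 4 * 1 * 2
= 8

8


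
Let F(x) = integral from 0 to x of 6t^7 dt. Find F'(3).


By the Fundamental Theorem of Calculus (Part 1):
If F(x) = integral from 0 to x of f(t) dt, then F'(x) = f(x)
Here f(t) = 6t^7
So F'(x) = 6x^7
Evaluate at x = 3:
F'(3) = 6 * 3^7
= 6 * 2187
= 13122

13122


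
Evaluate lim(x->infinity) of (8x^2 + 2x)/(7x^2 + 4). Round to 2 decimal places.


For limits at infinity with equal-degree polynomials,
we compare leading coefficients.
Numerator leading term: 8x^2
Denominator leading term: 7x^2
Divide both by x^2:
lim = (8 + 2/x) / (7 + 4/x^2)
As x -> infinity, the 1/x and 1/x^2 terms vanish:
= 8/7 ≈ 1.14

1.14


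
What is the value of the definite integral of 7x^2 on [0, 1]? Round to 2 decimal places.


Find the antiderivative of 7x^2:
F(x) = 7/3 * x^3
Apply the Fundamental Theorem of Calculus:
F(1) - F(0)
= 7/3 * 1^3 - 7/3 * 0^3
= 7/3 * (1 - 0)
= 7/3 * 1
= 7/3 ≈ 2.33

2.33


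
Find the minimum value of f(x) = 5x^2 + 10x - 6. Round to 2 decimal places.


For a quadratic f(x) = ax^2 + bx + c with a > 0, the minimum is at the vertex.
Vertex x-coordinate: x = -b/(2a)
x = -(10) / (2 * 5)
x = -10/10 = -1
Substitute back to find the minimum value:
f(-1) = 5 * (-1)^2 + 10 * (-1) - 6
= 5 - 10 - 6
= -11 = -11.00

-11.00


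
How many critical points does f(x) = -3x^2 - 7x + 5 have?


Find where f'(x) = 0:
f'(x) = -6x - 7
Set f'(x) = 0:
-6x - 7 = 0
x = 7 / (-6) = -7/6
This is a linear equation in x, so there is exactly one solution.
Number of critical points: 1

1


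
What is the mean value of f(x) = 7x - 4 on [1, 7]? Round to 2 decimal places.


Average value = 1/(b-a) * integral from a to b of f(x) dx
First compute the integral of 7x - 4:
F(x) = (7/2)x^2 - 4x
F(7) = 7/2 * 49 - 4 * 7 = 287/2
F(1) = 7/2 * 1 - 4 * 1 = -1/2
Integral = 287/2 - (-1/2) = 144
Average = 144 / (7 - 1) = 144 / 6
= 24 = 24.00

24.00


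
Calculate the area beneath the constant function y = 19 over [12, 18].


The area under a constant function y = 19 is a rectangle.
Width = 18 - 12 = 6
Height = 19
Area = width * height
= 6 * 19
= 114

114


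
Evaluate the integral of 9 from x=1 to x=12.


The integral of a constant k over [a, b] equals k * (b - a).
integral from 1 to 12 of 9 dx
= 9 * (12 - 1)
= 9 * 11
= 99

99


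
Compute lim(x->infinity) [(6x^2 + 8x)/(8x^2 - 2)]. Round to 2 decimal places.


For limits at infinity with equal-degree polynomials,
we compare leading coefficients.
Numerator leading term: 6x^2
Denominator leading term: 8x^2
Divide both by x^2:
lim = (6 + 8/x) / (8 - 2/x^2)
As x -> infinity, the 1/x and 1/x^2 terms vanish:
= 6/8 = 3/4 = 0.75

0.75


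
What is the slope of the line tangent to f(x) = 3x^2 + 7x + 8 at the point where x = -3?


The slope of the tangent line equals f'(x) at the point.
f(x) = 3x^2 + 7x + 8
f'(x) = 6x + 7
At x = -3:
f'(-3) = 6 * (-3) + 7
= -18 + 7
= -11

-11


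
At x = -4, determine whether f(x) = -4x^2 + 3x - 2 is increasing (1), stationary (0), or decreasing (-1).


Compute f'(x) to determine behavior:
f'(x) = -8x + 3
f'(-4) = -8 * (-4) + 3
= 32 + 3
= 35
Since f'(-4) > 0, the function is increasing (1)

1


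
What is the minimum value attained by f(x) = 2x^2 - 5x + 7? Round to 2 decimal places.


For a quadratic f(x) = ax^2 + bx + c with a > 0, the minimum is at the vertex.
Vertex x-coordinate: x = -b/(2a)
x = -(-5) / (2 * 2)
x = 5/4
Substitute back to find the minimum value:
f(5/4) = 2 * (5/4)^2 - 5 * (5/4) + 7
= 25/8 - 25/4 + 7
= 31/8 ≈ 3.88

3.88


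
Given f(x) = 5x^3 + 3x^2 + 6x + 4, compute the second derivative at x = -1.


First derivative:
f'(x) = 15x^2 + 6x + 6
Second derivative:
f''(x) = 30x + 6
Substitute x = -1:
f''(-1) = 30 * (-1) + 6
= -30 + 6
= -24

-24


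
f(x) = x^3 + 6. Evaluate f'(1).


Differentiate f(x) = x^3 + 6 term by term:
f'(x) = 3x^2
Substitute x = 1:
f'(1) = 3 * 1^2 + 0 * 1 + 0
= 3 + 0 + 0
= 3

3


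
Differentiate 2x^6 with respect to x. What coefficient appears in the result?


We apply the power rule: d/dx [ax^n] = a*n * x^(n-1)
d/dx [2x^6]
= 2 * 6 * x^(6-1)
= 12x^5
The coefficient is 12

12


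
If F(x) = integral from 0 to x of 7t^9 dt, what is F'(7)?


By the Fundamental Theorem of Calculus (Part 1):
If F(x) = integral from 0 to x of f(t) dt, then F'(x) = f(x)
Here f(t) = 7t^9
So F'(x) = 7x^9
Evaluate at x = 7:
F'(7) = 7 * 7^9
= 7 * 40353607
= 282475249

282475249


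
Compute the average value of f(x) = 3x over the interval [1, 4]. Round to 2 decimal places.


Average value = 1/(b-a) * integral from a to b of f(x) dx
First compute the integral of 3x:
F(x) = (3/2)x^2
F(4) = 3/2 * 16 + 0 * 4 = 24
F(1) = 3/2 * 1 + 0 * 1 = 3/2
Integral = 24 - 3/2 = 45/2
Average = (45/2) / (4 - 1) = (45/2) / 3
= 15/2 = 7.50

7.50


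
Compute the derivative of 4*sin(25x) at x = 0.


Apply the chain rule to differentiate 4*sin(25x):
d/dx [4*sin(25x)]
= 4 * cos(25x) * d/dx(25x)
= 4 * 25 * cos(25x)
= 100 * cos(25x)
Evaluate at x = 0:
= 100 * cos(0)
= 100 * 1
= 100

100


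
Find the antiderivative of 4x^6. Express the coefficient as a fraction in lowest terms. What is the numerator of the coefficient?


Apply the power rule for integration:
integral of ax^n dx = a/(n+1) * x^(n+1) + C
integral of 4x^6 dx
= 4/7 * x^7 + C
The coefficient in lowest terms is 4/7, and its numerator is 4

4


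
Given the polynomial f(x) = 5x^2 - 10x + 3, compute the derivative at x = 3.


Differentiate term by term using power and sum rules:
f(x) = 5x^2 - 10x + 3
f'(x) = 10x - 10
Substitute x = 3:
f'(3) = 10 * 3 - 10
= 30 - 10
= 20

20


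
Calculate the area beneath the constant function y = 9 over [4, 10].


The area under a constant function y = 9 is a rectangle.
Width = 10 - 4 = 6
Height = 9
Area = width * height
= 6 * 9
= 54

54


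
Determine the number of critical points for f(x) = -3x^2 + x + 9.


Find where f'(x) = 0:
f'(x) = -6x + 1
Set f'(x) = 0:
-6x + 1 = 0
x = -1 / (-6) = 1/6
This is a linear equation in x, so there is exactly one solution.
Number of critical points: 1

1


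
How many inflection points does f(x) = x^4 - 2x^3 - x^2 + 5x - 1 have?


Inflection points occur where f''(x) = 0 and concavity changes.
f(x) = x^4 - 2x^3 - x^2 + 5x - 1
f'(x) = 4x^3 - 6x^2 - 2x + 5
f''(x) = 12x^2 - 12x - 2
This is a quadratic in x. Use the discriminant to count real roots.
Discriminant = (-12)^2 - 4 * 12 * (-2)
= 144 - (-96)
= 240
Since discriminant > 0, f''(x) = 0 has 2 distinct real solutions.
A quadratic with two distinct real roots changes sign at each root, so concavity changes at both.
Number of inflection points: 2

2


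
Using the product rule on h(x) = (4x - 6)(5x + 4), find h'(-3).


Let u(x) = 4x - 6 and v(x) = 5x + 4
u'(x) = 4
v'(x) = 5
Product rule: h'(x) = u'(x)*v(x) + u(x)*v'(x)
= 4 * (5x + 4) + (4x - 6) * 5
At x = -3:
u(-3) = 4 * (-3) - 6 = -18
v(-3) = 5 * (-3) + 4 = -11
h'(-3) = 4 * (-11) + (-18) * 5
= -44 - 90
= -134

-134


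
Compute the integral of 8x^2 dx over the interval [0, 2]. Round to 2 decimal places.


Find the antiderivative of 8x^2:
F(x) = 8/3 * x^3
Apply the Fundamental Theorem of Calculus:
F(2) - F(0)
= 8/3 * 2^3 - 8/3 * 0^3
= 8/3 * (8 - 0)
= 8/3 * 8
= 64/3 ≈ 21.33

21.33


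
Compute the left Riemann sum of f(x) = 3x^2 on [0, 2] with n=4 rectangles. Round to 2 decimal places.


Left Riemann sum uses left endpoints of each subinterval.
Interval: [0, 2], n = 4
dx = (2 - 0) / 4 = 1/2
Left endpoints: [0, 1/2, 1, 3/2]
f values: [0, 3/4, 3, 27/4]
Sum = dx * (sum of f values)
= 1/2 * 21/2
= 21/4 = 5.25

5.25


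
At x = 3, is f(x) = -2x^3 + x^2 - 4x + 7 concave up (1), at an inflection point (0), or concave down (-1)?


Concavity is determined by the sign of f''(x).
f(x) = -2x^3 + x^2 - 4x + 7
f'(x) = -6x^2 + 2x - 4
f''(x) = -12x + 2
f''(3) = -12 * 3 + 2
= -36 + 2
= -34
Since f''(3) < 0, the function is concave down (-1)

-1


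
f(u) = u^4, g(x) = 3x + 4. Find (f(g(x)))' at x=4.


Using the chain rule: (f(g(x)))' = f'(g(x)) * g'(x)
First, find g(4):
g(4) = 3 * 4 + 4 = 16
Next, f'(u) = 4u^3
And g'(x) = 3
So f'(g(4)) * g'(4)
= 4 * 16^3 * 3
= 4 * 4096 * 3
= 49152

49152


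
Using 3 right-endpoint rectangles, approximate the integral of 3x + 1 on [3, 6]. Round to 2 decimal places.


Right Riemann sum uses right endpoints of each subinterval.
Interval: [3, 6], n = 3
dx = (6 - 3) / 3 = 1
Right endpoints: [4, 5, 6]
f values: [13, 16, 19]
Sum = dx * (sum of f values)
= 1 * 48
= 48 = 48.00

48.00


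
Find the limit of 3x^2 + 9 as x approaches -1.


Since polynomials are continuous, we use direct substitution.
lim(x->-1) of 3x^2 + 9
= 3 * (-1)^2 + 0 * (-1) + 9
= 3 + 0 + 9
= 12

12


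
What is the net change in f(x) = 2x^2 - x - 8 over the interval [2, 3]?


Net change = f(b) - f(a)
f(x) = 2x^2 - x - 8
Compute f(3):
f(3) = 2 * 3^2 - 1 * 3 - 8
= 18 - 3 - 8
= 7
Compute f(2):
f(2) = 2 * 2^2 - 1 * 2 - 8
= 8 - 2 - 8
= -2
Net change = 7 - (-2) = 9

9


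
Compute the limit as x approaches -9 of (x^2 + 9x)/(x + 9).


Direct substitution gives 0/0, so we factor the numerator.
Factor: (x^2 + 9x) = (x + 9)(x)
Cancel the common factor (x + 9):
(x^2 + 9x)/(x + 9) = (x)
Now substitute x = -9:
= (-9) - (0) = -9

-9


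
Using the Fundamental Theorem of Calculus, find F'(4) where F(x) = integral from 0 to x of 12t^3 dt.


By the Fundamental Theorem of Calculus (Part 1):
If F(x) = integral from 0 to x of f(t) dt, then F'(x) = f(x)
Here f(t) = 12t^3
So F'(x) = 12x^3
Evaluate at x = 4:
F'(4) = 12 * 4^3
= 12 * 64
= 768

768


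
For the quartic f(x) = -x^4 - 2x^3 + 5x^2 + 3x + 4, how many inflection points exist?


Inflection points occur where f''(x) = 0 and concavity changes.
f(x) = -x^4 - 2x^3 + 5x^2 + 3x + 4
f'(x) = -4x^3 - 6x^2 + 10x + 3
f''(x) = -12x^2 - 12x + 10
This is a quadratic in x. Use the discriminant to count real roots.
Discriminant = (-12)^2 - 4 * (-12) * 10
= 144 - (-480)
= 624
Since discriminant > 0, f''(x) = 0 has 2 distinct real solutions.
A quadratic with two distinct real roots changes sign at each root, so concavity changes at both.
Number of inflection points: 2

2


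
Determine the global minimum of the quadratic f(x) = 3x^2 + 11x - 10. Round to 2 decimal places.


For a quadratic f(x) = ax^2 + bx + c with a > 0, the minimum is at the vertex.
Vertex x-coordinate: x = -b/(2a)
x = -(11) / (2 * 3)
x = -11/6
Substitute back to find the minimum value:
f(-11/6) = 3 * (-11/6)^2 + 11 * (-11/6) - 10
= 121/12 - 121/6 - 10
= -241/12 ≈ -20.08

-20.08


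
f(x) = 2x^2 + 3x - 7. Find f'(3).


Differentiate term by term using power and sum rules:
f(x) = 2x^2 + 3x - 7
f'(x) = 4x + 3
Substitute x = 3:
f'(3) = 4 * 3 + 3
= 12 + 3
= 15

15


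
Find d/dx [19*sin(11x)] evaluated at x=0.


Apply the chain rule to differentiate 19*sin(11x):
d/dx [19*sin(11x)]
= 19 * cos(11x) * d/dx(11x)
= 19 * 11 * cos(11x)
= 209 * cos(11x)
Evaluate at x = 0:
= 209 * cos(0)
= 209 * 1
= 209

209


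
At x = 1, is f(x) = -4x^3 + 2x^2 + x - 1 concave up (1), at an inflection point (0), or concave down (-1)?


Concavity is determined by the sign of f''(x).
f(x) = -4x^3 + 2x^2 + x - 1
f'(x) = -12x^2 + 4x + 1
f''(x) = -24x + 4
f''(1) = -24 * 1 + 4
= -24 + 4
= -20
Since f''(1) < 0, the function is concave down (-1)

-1


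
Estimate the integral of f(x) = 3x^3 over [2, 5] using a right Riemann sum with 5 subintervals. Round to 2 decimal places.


Right Riemann sum uses right endpoints of each subinterval.
Interval: [2, 5], n = 5
dx = (5 - 2) / 5 = 3/5
Right endpoints: [13/5, 16/5, 19/5, 22/5, 5]
f values: [6591/125, 12288/125, 20577/125, 31944/125, 375]
Sum = dx * (sum of f values)
= 3/5 * 4731/5
= 14193/25 = 567.72

567.72


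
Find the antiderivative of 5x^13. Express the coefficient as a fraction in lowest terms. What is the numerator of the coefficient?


Apply the power rule for integration:
integral of ax^n dx = a/(n+1) * x^(n+1) + C
integral of 5x^13 dx
= 5/14 * x^14 + C
The coefficient in lowest terms is 5/14, and its numerator is 5

5


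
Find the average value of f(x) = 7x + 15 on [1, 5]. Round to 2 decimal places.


Average value = 1/(b-a) * integral from a to b of f(x) dx
First compute the integral of 7x + 15:
F(x) = (7/2)x^2 + 15x
F(5) = 7/2 * 25 + 15 * 5 = 325/2
F(1) = 7/2 * 1 + 15 * 1 = 37/2
Integral = 325/2 - 37/2 = 144
Average = 144 / (5 - 1) = 144 / 4
= 36 = 36.00

36.00


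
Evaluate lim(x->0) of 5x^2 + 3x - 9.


Since polynomials are continuous, we use direct substitution.
lim(x->0) of 5x^2 + 3x - 9
= 5 * 0^2 + 3 * 0 - 9
= 0 + 0 - 9
= -9

-9


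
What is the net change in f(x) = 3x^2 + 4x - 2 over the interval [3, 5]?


Net change = f(b) - f(a)
f(x) = 3x^2 + 4x - 2
Compute f(5):
f(5) = 3 * 5^2 + 4 * 5 - 2
= 75 + 20 - 2
= 93
Compute f(3):
f(3) = 3 * 3^2 + 4 * 3 - 2
= 27 + 12 - 2
= 37
Net change = 93 - 37 = 56

56


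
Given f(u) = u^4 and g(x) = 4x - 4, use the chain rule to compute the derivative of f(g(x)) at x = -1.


Using the chain rule: (f(g(x)))' = f'(g(x)) * g'(x)
First, find g(-1):
g(-1) = 4 * (-1) - 4 = -8
Next, f'(u) = 4u^3
And g'(x) = 4
So f'(g(-1)) * g'(-1)
= 4 * (-8)^3 * 4
= 4 * (-512) * 4
= -8192

-8192


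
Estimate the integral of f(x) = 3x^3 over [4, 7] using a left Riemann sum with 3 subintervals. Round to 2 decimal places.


Left Riemann sum uses left endpoints of each subinterval.
Interval: [4, 7], n = 3
dx = (7 - 4) / 3 = 1
Left endpoints: [4, 5, 6]
f values: [192, 375, 648]
Sum = dx * (sum of f values)
= 1 * 1215
= 1215 = 1215.00

1215.00


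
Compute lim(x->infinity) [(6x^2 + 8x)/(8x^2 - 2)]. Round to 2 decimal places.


For limits at infinity with equal-degree polynomials,
we compare leading coefficients.
Numerator leading term: 6x^2
Denominator leading term: 8x^2
Divide both by x^2:
lim = (6 + 8/x) / (8 - 2/x^2)
As x -> infinity, the 1/x and 1/x^2 terms vanish:
= 6/8 = 3/4 = 0.75

0.75


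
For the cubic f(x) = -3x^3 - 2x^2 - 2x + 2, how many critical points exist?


Find where f'(x) = 0:
f(x) = -3x^3 - 2x^2 - 2x + 2
f'(x) = -9x^2 - 4x - 2
This is a quadratic in x. Use the discriminant to count real roots.
Discriminant = (-4)^2 - 4 * (-9) * (-2)
= 16 - 72
= -56
Since discriminant < 0, f'(x) = 0 has no real solutions.
Number of critical points: 0

0


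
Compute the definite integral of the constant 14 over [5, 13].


The integral of a constant k over [a, b] equals k * (b - a).
integral from 5 to 13 of 14 dx
= 14 * (13 - 5)
= 14 * 8
= 112

112


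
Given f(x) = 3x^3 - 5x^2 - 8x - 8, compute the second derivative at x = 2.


First derivative:
f'(x) = 9x^2 - 10x - 8
Second derivative:
f''(x) = 18x - 10
Substitute x = 2:
f''(2) = 18 * 2 - 10
= 36 - 10
= 26

26


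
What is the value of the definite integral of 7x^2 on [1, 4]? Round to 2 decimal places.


Find the antiderivative of 7x^2:
F(x) = 7/3 * x^3
Apply the Fundamental Theorem of Calculus:
F(4) - F(1)
= 7/3 * 4^3 - 7/3 * 1^3
= 7/3 * (64 - 1)
= 7/3 * 63
= 147 = 147.00

147.00


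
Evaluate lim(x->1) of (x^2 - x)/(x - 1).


Direct substitution gives 0/0, so we factor the numerator.
Factor: (x^2 - x) = (x - 1)(x)
Cancel the common factor (x - 1):
(x^2 - x)/(x - 1) = (x)
Now substitute x = 1:
= (1) - (0) = 1

1


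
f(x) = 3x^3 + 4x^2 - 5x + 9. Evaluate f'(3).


Differentiate f(x) = 3x^3 + 4x^2 - 5x + 9 term by term:
f'(x) = 9x^2 + 8x - 5
Substitute x = 3:
f'(3) = 9 * 3^2 + 8 * 3 - 5
= 81 + 24 - 5
= 100

100


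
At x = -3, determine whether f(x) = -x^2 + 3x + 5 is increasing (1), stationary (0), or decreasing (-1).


Compute f'(x) to determine behavior:
f'(x) = -2x + 3
f'(-3) = -2 * (-3) + 3
= 6 + 3
= 9
Since f'(-3) > 0, the function is increasing (1)

1


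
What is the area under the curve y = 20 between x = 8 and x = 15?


The area under a constant function y = 20 is a rectangle.
Width = 15 - 8 = 7
Height = 20
Area = width * height
= 7 * 20
= 140

140


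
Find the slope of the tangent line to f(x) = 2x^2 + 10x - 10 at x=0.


The slope of the tangent line equals f'(x) at the point.
f(x) = 2x^2 + 10x - 10
f'(x) = 4x + 10
At x = 0:
f'(0) = 4 * 0 + 10
= 0 + 10
= 10

10


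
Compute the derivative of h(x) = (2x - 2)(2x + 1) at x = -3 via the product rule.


Let u(x) = 2x - 2 and v(x) = 2x + 1
u'(x) = 2
v'(x) = 2
Product rule: h'(x) = u'(x)*v(x) + u(x)*v'(x)
= 2 * (2x + 1) + (2x - 2) * 2
At x = -3:
u(-3) = 2 * (-3) - 2 = -8
v(-3) = 2 * (-3) + 1 = -5
h'(-3) = 2 * (-5) + (-8) * 2
= -10 - 16
= -26

-26


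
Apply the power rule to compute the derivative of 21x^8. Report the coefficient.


We apply the power rule: d/dx [ax^n] = a*n * x^(n-1)
d/dx [21x^8]
= 21 * 8 * x^(8-1)
= 168x^7
The coefficient is 168

168


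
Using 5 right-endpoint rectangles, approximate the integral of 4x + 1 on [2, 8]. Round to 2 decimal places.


Right Riemann sum uses right endpoints of each subinterval.
Interval: [2, 8], n = 5
dx = (8 - 2) / 5 = 6/5
Right endpoints: [16/5, 22/5, 28/5, 34/5, 8]
f values: [69/5, 93/5, 117/5, 141/5, 33]
Sum = dx * (sum of f values)
= 6/5 * 117
= 702/5 = 140.40

140.40


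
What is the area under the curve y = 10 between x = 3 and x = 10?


The area under a constant function y = 10 is a rectangle.
Width = 10 - 3 = 7
Height = 10
Area = width * height
= 7 * 10
= 70

70


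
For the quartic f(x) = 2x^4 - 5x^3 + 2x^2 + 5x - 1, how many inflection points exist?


Inflection points occur where f''(x) = 0 and concavity changes.
f(x) = 2x^4 - 5x^3 + 2x^2 + 5x - 1
f'(x) = 8x^3 - 15x^2 + 4x + 5
f''(x) = 24x^2 - 30x + 4
This is a quadratic in x. Use the discriminant to count real roots.
Discriminant = (-30)^2 - 4 * 24 * 4
= 900 - 384
= 516
Since discriminant > 0, f''(x) = 0 has 2 distinct real solutions.
A quadratic with two distinct real roots changes sign at each root, so concavity changes at both.
Number of inflection points: 2

2


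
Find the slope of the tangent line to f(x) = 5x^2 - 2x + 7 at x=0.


The slope of the tangent line equals f'(x) at the point.
f(x) = 5x^2 - 2x + 7
f'(x) = 10x - 2
At x = 0:
f'(0) = 10 * 0 - 2
= 0 - 2
= -2

-2


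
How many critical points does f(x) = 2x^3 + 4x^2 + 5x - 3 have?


Find where f'(x) = 0:
f(x) = 2x^3 + 4x^2 + 5x - 3
f'(x) = 6x^2 + 8x + 5
This is a quadratic in x. Use the discriminant to count real roots.
Discriminant = (8)^2 - 4 * 6 * 5
= 64 - 120
= -56
Since discriminant < 0, f'(x) = 0 has no real solutions.
Number of critical points: 0

0


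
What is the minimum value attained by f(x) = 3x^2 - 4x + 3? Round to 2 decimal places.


For a quadratic f(x) = ax^2 + bx + c with a > 0, the minimum is at the vertex.
Vertex x-coordinate: x = -b/(2a)
x = -(-4) / (2 * 3)
x = 4/6 = 2/3
Substitute back to find the minimum value:
f(2/3) = 3 * (2/3)^2 - 4 * (2/3) + 3
= 4/3 - 8/3 + 3
= 5/3 ≈ 1.67

1.67


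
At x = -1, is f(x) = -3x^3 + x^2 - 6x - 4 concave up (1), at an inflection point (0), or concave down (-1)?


Concavity is determined by the sign of f''(x).
f(x) = -3x^3 + x^2 - 6x - 4
f'(x) = -9x^2 + 2x - 6
f''(x) = -18x + 2
f''(-1) = -18 * (-1) + 2
= 18 + 2
= 20
Since f''(-1) > 0, the function is concave up (1)

1


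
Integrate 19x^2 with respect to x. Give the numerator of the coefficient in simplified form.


Apply the power rule for integration:
integral of ax^n dx = a/(n+1) * x^(n+1) + C
integral of 19x^2 dx
= 19/3 * x^3 + C
The coefficient in lowest terms is 19/3, and its numerator is 19

19


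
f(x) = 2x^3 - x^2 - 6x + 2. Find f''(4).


First derivative:
f'(x) = 6x^2 - 2x - 6
Second derivative:
f''(x) = 12x - 2
Substitute x = 4:
f''(4) = 12 * 4 - 2
= 48 - 2
= 46

46


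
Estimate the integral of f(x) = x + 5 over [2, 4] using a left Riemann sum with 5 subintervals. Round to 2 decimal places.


Left Riemann sum uses left endpoints of each subinterval.
Interval: [2, 4], n = 5
dx = (4 - 2) / 5 = 2/5
Left endpoints: [2, 12/5, 14/5, 16/5, 18/5]
f values: [7, 37/5, 39/5, 41/5, 43/5]
Sum = dx * (sum of f values)
= 2/5 * 39
= 78/5 = 15.60

15.60


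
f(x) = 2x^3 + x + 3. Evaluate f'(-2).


Differentiate f(x) = 2x^3 + x + 3 term by term:
f'(x) = 6x^2 + 1
Substitute x = -2:
f'(-2) = 6 * (-2)^2 + 0 * (-2) + 1
= 24 + 0 + 1
= 25

25


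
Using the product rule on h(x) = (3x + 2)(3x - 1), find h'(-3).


Let u(x) = 3x + 2 and v(x) = 3x - 1
u'(x) = 3
v'(x) = 3
Product rule: h'(x) = u'(x)*v(x) + u(x)*v'(x)
= 3 * (3x - 1) + (3x + 2) * 3
At x = -3:
u(-3) = 3 * (-3) + 2 = -7
v(-3) = 3 * (-3) - 1 = -10
h'(-3) = 3 * (-10) + (-7) * 3
= -30 - 21
= -51

-51


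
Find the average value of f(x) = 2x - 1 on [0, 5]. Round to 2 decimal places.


Average value = 1/(b-a) * integral from a to b of f(x) dx
First compute the integral of 2x - 1:
F(x) = x^2 - x
F(5) = 1 * 25 - 1 * 5 = 20
F(0) = 1 * 0 - 1 * 0 = 0
Integral = 20 - 0 = 20
Average = 20 / (5 - 0) = 20 / 5
= 4 = 4.00

4.00


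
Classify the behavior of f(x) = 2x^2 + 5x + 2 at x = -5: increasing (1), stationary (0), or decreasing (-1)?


Compute f'(x) to determine behavior:
f'(x) = 4x + 5
f'(-5) = 4 * (-5) + 5
= -20 + 5
= -15
Since f'(-5) < 0, the function is decreasing (-1)

-1


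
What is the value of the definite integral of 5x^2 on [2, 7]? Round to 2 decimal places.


Find the antiderivative of 5x^2:
F(x) = 5/3 * x^3
Apply the Fundamental Theorem of Calculus:
F(7) - F(2)
= 5/3 * 7^3 - 5/3 * 2^3
= 5/3 * (343 - 8)
= 5/3 * 335
= 1675/3 ≈ 558.33

558.33


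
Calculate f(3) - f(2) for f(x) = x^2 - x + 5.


Net change = f(b) - f(a)
f(x) = x^2 - x + 5
Compute f(3):
f(3) = 1 * 3^2 - 1 * 3 + 5
= 9 - 3 + 5
= 11
Compute f(2):
f(2) = 1 * 2^2 - 1 * 2 + 5
= 4 - 2 + 5
= 7
Net change = 11 - 7 = 4

4


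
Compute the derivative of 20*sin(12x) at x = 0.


Apply the chain rule to differentiate 20*sin(12x):
d/dx [20*sin(12x)]
= 20 * cos(12x) * d/dx(12x)
= 20 * 12 * cos(12x)
= 240 * cos(12x)
Evaluate at x = 0:
= 240 * cos(0)
= 240 * 1
= 240

240


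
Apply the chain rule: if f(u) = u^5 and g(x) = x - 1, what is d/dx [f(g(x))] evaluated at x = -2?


Using the chain rule: (f(g(x)))' = f'(g(x)) * g'(x)
First, find g(-2):
g(-2) = 1 * (-2) - 1 = -3
Next, f'(u) = 5u^4
And g'(x) = 1
So f'(g(-2)) * g'(-2)
= 5 * (-3)^4 * 1
= 5 * 81 * 1
= 405

405


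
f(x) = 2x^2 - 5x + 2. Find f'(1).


Differentiate term by term using power and sum rules:
f(x) = 2x^2 - 5x + 2
f'(x) = 4x - 5
Substitute x = 1:
f'(1) = 4 * 1 - 5
= 4 - 5
= -1

-1


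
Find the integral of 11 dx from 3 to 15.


The integral of a constant k over [a, b] equals k * (b - a).
integral from 3 to 15 of 11 dx
= 11 * (15 - 3)
= 11 * 12
= 132

132


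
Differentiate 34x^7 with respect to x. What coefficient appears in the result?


We apply the power rule: d/dx [ax^n] = a*n * x^(n-1)
d/dx [34x^7]
= 34 * 7 * x^(7-1)
= 238x^6
The coefficient is 238

238


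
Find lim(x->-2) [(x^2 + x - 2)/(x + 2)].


Direct substitution gives 0/0, so we factor the numerator.
Factor: (x^2 + x - 2) = (x + 2)(x - 1)
Cancel the common factor (x + 2):
(x^2 + x - 2)/(x + 2) = (x - 1)
Now substitute x = -2:
= (-2) - (1) = -3

-3


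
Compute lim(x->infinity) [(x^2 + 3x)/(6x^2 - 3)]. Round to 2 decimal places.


For limits at infinity with equal-degree polynomials,
we compare leading coefficients.
Numerator leading term: x^2
Denominator leading term: 6x^2
Divide both by x^2:
lim = (1 + 3/x) / (6 - 3/x^2)
As x -> infinity, the 1/x and 1/x^2 terms vanish:
= 1/6 ≈ 0.17

0.17


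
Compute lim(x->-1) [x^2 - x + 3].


Since polynomials are continuous, we use direct substitution.
lim(x->-1) of x^2 - x + 3
= 1 * (-1)^2 - 1 * (-1) + 3
= 1 + 1 + 3
= 5

5


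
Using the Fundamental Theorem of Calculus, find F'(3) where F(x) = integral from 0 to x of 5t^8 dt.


By the Fundamental Theorem of Calculus (Part 1):
If F(x) = integral from 0 to x of f(t) dt, then F'(x) = f(x)
Here f(t) = 5t^8
So F'(x) = 5x^8
Evaluate at x = 3:
F'(3) = 5 * 3^8
= 5 * 6561
= 32805

32805


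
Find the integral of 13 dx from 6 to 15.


The integral of a constant k over [a, b] equals k * (b - a).
integral from 6 to 15 of 13 dx
= 13 * (15 - 6)
= 13 * 9
= 117

117


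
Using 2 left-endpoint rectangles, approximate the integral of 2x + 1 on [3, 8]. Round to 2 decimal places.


Left Riemann sum uses left endpoints of each subinterval.
Interval: [3, 8], n = 2
dx = (8 - 3) / 2 = 5/2
Left endpoints: [3, 11/2]
f values: [7, 12]
Sum = dx * (sum of f values)
= 5/2 * 19
= 95/2 = 47.50

47.50


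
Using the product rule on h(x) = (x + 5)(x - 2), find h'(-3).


Let u(x) = x + 5 and v(x) = x - 2
u'(x) = 1
v'(x) = 1
Product rule: h'(x) = u'(x)*v(x) + u(x)*v'(x)
= 1 * (x - 2) + (x + 5) * 1
At x = -3:
u(-3) = 1 * (-3) + 5 = 2
v(-3) = 1 * (-3) - 2 = -5
h'(-3) = 1 * (-5) + 2 * 1
= -5 + 2
= -3

-3


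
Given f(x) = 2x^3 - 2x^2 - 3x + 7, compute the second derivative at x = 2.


First derivative:
f'(x) = 6x^2 - 4x - 3
Second derivative:
f''(x) = 12x - 4
Substitute x = 2:
f''(2) = 12 * 2 - 4
= 24 - 4
= 20

20


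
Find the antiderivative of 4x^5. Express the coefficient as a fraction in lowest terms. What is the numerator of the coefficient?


Apply the power rule for integration:
integral of ax^n dx = a/(n+1) * x^(n+1) + C
integral of 4x^5 dx
= 4/6 * x^6 + C
= 2/3 * x^6 + C
The coefficient in lowest terms is 2/3, and its numerator is 2

2


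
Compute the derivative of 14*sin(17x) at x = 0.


Apply the chain rule to differentiate 14*sin(17x):
d/dx [14*sin(17x)]
= 14 * cos(17x) * d/dx(17x)
= 14 * 17 * cos(17x)
= 238 * cos(17x)
Evaluate at x = 0:
= 238 * cos(0)
= 238 * 1
= 238

238


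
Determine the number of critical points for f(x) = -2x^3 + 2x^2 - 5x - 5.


Find where f'(x) = 0:
f(x) = -2x^3 + 2x^2 - 5x - 5
f'(x) = -6x^2 + 4x - 5
This is a quadratic in x. Use the discriminant to count real roots.
Discriminant = (4)^2 - 4 * (-6) * (-5)
= 16 - 120
= -104
Since discriminant < 0, f'(x) = 0 has no real solutions.
Number of critical points: 0

0


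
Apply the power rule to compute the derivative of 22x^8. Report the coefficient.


We apply the power rule: d/dx [ax^n] = a*n * x^(n-1)
d/dx [22x^8]
= 22 * 8 * x^(8-1)
= 176x^7
The coefficient is 176

176


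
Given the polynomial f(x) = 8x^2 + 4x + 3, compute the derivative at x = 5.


Differentiate term by term using power and sum rules:
f(x) = 8x^2 + 4x + 3
f'(x) = 16x + 4
Substitute x = 5:
f'(5) = 16 * 5 + 4
= 80 + 4
= 84

84


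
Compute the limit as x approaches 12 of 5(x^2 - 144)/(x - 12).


Direct substitution gives 0/0, so we factor the numerator.
Factor: 5(x^2 - 144) = 5 * (x - 12)(x + 12)
Cancel the common factor (x - 12):
5(x^2 - 144)/(x - 12) = 5 * (x + 12)
Now substitute x = 12:
= 5 * (12 + 12) = 120

120


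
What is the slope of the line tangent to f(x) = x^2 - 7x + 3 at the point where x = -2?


The slope of the tangent line equals f'(x) at the point.
f(x) = x^2 - 7x + 3
f'(x) = 2x - 7
At x = -2:
f'(-2) = 2 * (-2) - 7
= -4 - 7
= -11

-11


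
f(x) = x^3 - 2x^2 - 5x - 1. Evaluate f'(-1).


Differentiate f(x) = x^3 - 2x^2 - 5x - 1 term by term:
f'(x) = 3x^2 - 4x - 5
Substitute x = -1:
f'(-1) = 3 * (-1)^2 - 4 * (-1) - 5
= 3 + 4 - 5
= 2

2


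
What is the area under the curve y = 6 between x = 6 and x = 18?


The area under a constant function y = 6 is a rectangle.
Width = 18 - 6 = 12
Height = 6
Area = width * height
= 12 * 6
= 72

72


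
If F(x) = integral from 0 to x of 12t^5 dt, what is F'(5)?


By the Fundamental Theorem of Calculus (Part 1):
If F(x) = integral from 0 to x of f(t) dt, then F'(x) = f(x)
Here f(t) = 12t^5
So F'(x) = 12x^5
Evaluate at x = 5:
F'(5) = 12 * 5^5
= 12 * 3125
= 37500

37500


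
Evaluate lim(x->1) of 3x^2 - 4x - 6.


Since polynomials are continuous, we use direct substitution.
lim(x->1) of 3x^2 - 4x - 6
= 3 * 1^2 - 4 * 1 - 6
= 3 - 4 - 6
= -7

-7


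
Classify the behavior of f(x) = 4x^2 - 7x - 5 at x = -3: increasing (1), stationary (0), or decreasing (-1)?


Compute f'(x) to determine behavior:
f'(x) = 8x - 7
f'(-3) = 8 * (-3) - 7
= -24 - 7
= -31
Since f'(-3) < 0, the function is decreasing (-1)

-1


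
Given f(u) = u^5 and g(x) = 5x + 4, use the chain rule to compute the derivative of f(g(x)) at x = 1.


Using the chain rule: (f(g(x)))' = f'(g(x)) * g'(x)
First, find g(1):
g(1) = 5 * 1 + 4 = 9
Next, f'(u) = 5u^4
And g'(x) = 5
So f'(g(1)) * g'(1)
= 5 * 9^4 * 5
= 5 * 6561 * 5
= 164025

164025


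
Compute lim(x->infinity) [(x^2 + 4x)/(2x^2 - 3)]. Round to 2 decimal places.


For limits at infinity with equal-degree polynomials,
we compare leading coefficients.
Numerator leading term: x^2
Denominator leading term: 2x^2
Divide both by x^2:
lim = (1 + 4/x) / (2 - 3/x^2)
As x -> infinity, the 1/x and 1/x^2 terms vanish:
= 1/2 = 0.50

0.50


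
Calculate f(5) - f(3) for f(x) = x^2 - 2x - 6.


Net change = f(b) - f(a)
f(x) = x^2 - 2x - 6
Compute f(5):
f(5) = 1 * 5^2 - 2 * 5 - 6
= 25 - 10 - 6
= 9
Compute f(3):
f(3) = 1 * 3^2 - 2 * 3 - 6
= 9 - 6 - 6
= -3
Net change = 9 - (-3) = 12

12


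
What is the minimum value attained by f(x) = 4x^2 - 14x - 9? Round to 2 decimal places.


For a quadratic f(x) = ax^2 + bx + c with a > 0, the minimum is at the vertex.
Vertex x-coordinate: x = -b/(2a)
x = -(-14) / (2 * 4)
x = 14/8 = 7/4
Substitute back to find the minimum value:
f(7/4) = 4 * (7/4)^2 - 14 * (7/4) - 9
= 49/4 - 49/2 - 9
= -85/4 = -21.25

-21.25


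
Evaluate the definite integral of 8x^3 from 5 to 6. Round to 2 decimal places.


Find the antiderivative of 8x^3:
F(x) = 8/4 * x^4
Apply the Fundamental Theorem of Calculus:
F(6) - F(5)
= 8/4 * 6^4 - 8/4 * 5^4
= 8/4 * (1296 - 625)
= 8/4 * 671
= 1342 = 1342.00

1342.00


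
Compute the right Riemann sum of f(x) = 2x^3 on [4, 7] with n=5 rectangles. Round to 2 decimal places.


Right Riemann sum uses right endpoints of each subinterval.
Interval: [4, 7], n = 5
dx = (7 - 4) / 5 = 3/5
Right endpoints: [23/5, 26/5, 29/5, 32/5, 7]
f values: [24334/125, 35152/125, 48778/125, 65536/125, 686]
Sum = dx * (sum of f values)
= 3/5 * 10382/5
= 31146/25 = 1245.84

1245.84


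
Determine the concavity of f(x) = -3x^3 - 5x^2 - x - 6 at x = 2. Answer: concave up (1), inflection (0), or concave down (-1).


Concavity is determined by the sign of f''(x).
f(x) = -3x^3 - 5x^2 - x - 6
f'(x) = -9x^2 - 10x - 1
f''(x) = -18x - 10
f''(2) = -18 * 2 - 10
= -36 - 10
= -46
Since f''(2) < 0, the function is concave down (-1)

-1


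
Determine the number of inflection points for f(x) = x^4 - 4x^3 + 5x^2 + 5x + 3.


Inflection points occur where f''(x) = 0 and concavity changes.
f(x) = x^4 - 4x^3 + 5x^2 + 5x + 3
f'(x) = 4x^3 - 12x^2 + 10x + 5
f''(x) = 12x^2 - 24x + 10
This is a quadratic in x. Use the discriminant to count real roots.
Discriminant = (-24)^2 - 4 * 12 * 10
= 576 - 480
= 96
Since discriminant > 0, f''(x) = 0 has 2 distinct real solutions.
A quadratic with two distinct real roots changes sign at each root, so concavity changes at both.
Number of inflection points: 2

2


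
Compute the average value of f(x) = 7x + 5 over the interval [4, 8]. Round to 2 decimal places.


Average value = 1/(b-a) * integral from a to b of f(x) dx
First compute the integral of 7x + 5:
F(x) = (7/2)x^2 + 5x
F(8) = 7/2 * 64 + 5 * 8 = 264
F(4) = 7/2 * 16 + 5 * 4 = 76
Integral = 264 - 76 = 188
Average = 188 / (8 - 4) = 188 / 4
= 47 = 47.00

47.00


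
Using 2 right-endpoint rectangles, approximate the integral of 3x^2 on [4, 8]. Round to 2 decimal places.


Right Riemann sum uses right endpoints of each subinterval.
Interval: [4, 8], n = 2
dx = (8 - 4) / 2 = 2
Right endpoints: [6, 8]
f values: [108, 192]
Sum = dx * (sum of f values)
= 2 * 300
= 600 = 600.00

600.00


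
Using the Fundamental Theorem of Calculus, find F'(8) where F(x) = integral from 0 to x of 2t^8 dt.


By the Fundamental Theorem of Calculus (Part 1):
If F(x) = integral from 0 to x of f(t) dt, then F'(x) = f(x)
Here f(t) = 2t^8
So F'(x) = 2x^8
Evaluate at x = 8:
F'(8) = 2 * 8^8
= 2 * 16777216
= 33554432

33554432


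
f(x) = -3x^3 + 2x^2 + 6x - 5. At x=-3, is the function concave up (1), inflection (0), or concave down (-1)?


Concavity is determined by the sign of f''(x).
f(x) = -3x^3 + 2x^2 + 6x - 5
f'(x) = -9x^2 + 4x + 6
f''(x) = -18x + 4
f''(-3) = -18 * (-3) + 4
= 54 + 4
= 58
Since f''(-3) > 0, the function is concave up (1)

1


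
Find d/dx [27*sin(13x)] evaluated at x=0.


Apply the chain rule to differentiate 27*sin(13x):
d/dx [27*sin(13x)]
= 27 * cos(13x) * d/dx(13x)
= 27 * 13 * cos(13x)
= 351 * cos(13x)
Evaluate at x = 0:
= 351 * cos(0)
= 351 * 1
= 351

351


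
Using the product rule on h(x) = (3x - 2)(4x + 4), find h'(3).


Let u(x) = 3x - 2 and v(x) = 4x + 4
u'(x) = 3
v'(x) = 4
Product rule: h'(x) = u'(x)*v(x) + u(x)*v'(x)
= 3 * (4x + 4) + (3x - 2) * 4
At x = 3:
u(3) = 3 * 3 - 2 = 7
v(3) = 4 * 3 + 4 = 16
h'(3) = 3 * 16 + 7 * 4
= 48 + 28
= 76

76
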